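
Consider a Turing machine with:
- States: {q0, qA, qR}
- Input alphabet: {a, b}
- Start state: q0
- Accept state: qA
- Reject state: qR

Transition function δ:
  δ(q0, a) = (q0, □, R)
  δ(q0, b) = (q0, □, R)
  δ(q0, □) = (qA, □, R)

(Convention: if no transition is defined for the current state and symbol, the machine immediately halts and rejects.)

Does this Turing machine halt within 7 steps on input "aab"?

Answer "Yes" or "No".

Execution trace:
Initial: [q0]aab
Step 1: δ(q0, a) = (q0, □, R) → □[q0]ab
Step 2: δ(q0, a) = (q0, □, R) → □□[q0]b
Step 3: δ(q0, b) = (q0, □, R) → □□□[q0]□
Step 4: δ(q0, □) = (qA, □, R) → □□□□[qA]□

The machine reaches the accept state qA and halts.
The machine halted after 4 steps (within the 7-step bound).

Answer: Yes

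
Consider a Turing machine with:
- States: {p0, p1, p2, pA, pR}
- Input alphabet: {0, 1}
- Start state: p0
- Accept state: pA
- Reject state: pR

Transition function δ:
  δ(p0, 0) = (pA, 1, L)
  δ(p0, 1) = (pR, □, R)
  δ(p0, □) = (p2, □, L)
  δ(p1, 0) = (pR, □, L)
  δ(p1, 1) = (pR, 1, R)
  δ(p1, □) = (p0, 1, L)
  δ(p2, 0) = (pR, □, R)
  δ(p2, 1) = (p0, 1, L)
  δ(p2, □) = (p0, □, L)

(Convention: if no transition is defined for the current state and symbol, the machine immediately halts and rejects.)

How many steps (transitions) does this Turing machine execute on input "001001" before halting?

Execution trace:
Initial: [p0]001001
Step 1: δ(p0, 0) = (pA, 1, L) → [pA]□101001

The machine reaches the accept state pA and halts.

The machine executed 1 step before halting.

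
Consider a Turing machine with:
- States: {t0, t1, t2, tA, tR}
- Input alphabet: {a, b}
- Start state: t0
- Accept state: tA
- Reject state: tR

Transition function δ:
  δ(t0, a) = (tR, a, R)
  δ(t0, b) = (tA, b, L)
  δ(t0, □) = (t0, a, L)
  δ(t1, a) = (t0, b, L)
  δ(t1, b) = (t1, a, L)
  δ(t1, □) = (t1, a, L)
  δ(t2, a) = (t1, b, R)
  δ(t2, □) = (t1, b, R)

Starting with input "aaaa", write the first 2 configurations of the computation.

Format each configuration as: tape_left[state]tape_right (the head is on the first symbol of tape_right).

Transitions applied:
Step 1: δ(t0, a) = (tR, a, R)

The first 2 configurations are:
[t0]aaaa ⊢ a[tR]aaa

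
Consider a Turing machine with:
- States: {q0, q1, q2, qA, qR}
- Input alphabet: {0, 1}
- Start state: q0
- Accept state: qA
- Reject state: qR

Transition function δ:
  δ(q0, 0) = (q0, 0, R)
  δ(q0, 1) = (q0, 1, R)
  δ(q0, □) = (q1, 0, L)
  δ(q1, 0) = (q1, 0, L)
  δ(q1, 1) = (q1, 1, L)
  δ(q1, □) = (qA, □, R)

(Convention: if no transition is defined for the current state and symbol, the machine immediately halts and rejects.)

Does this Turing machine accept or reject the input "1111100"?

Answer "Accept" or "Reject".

Execution trace:
Initial: [q0]1111100
Step 1: δ(q0, 1) = (q0, 1, R) → 1[q0]111100
Step 2: δ(q0, 1) = (q0, 1, R) → 11[q0]11100
Step 3: δ(q0, 1) = (q0, 1, R) → 111[q0]1100
Step 4: δ(q0, 1) = (q0, 1, R) → 1111[q0]100
Step 5: δ(q0, 1) = (q0, 1, R) → 11111[q0]00
Step 6: δ(q0, 0) = (q0, 0, R) → 111110[q0]0
Step 7: δ(q0, 0) = (q0, 0, R) → 1111100[q0]□
Step 8: δ(q0, □) = (q1, 0, L) → 111110[q1]00
Step 9: δ(q1, 0) = (q1, 0, L) → 11111[q1]000
Step 10: δ(q1, 0) = (q1, 0, L) → 1111[q1]1000
Step 11: δ(q1, 1) = (q1, 1, L) → 111[q1]11000
Step 12: δ(q1, 1) = (q1, 1, L) → 11[q1]111000
Step 13: δ(q1, 1) = (q1, 1, L) → 1[q1]1111000
Step 14: δ(q1, 1) = (q1, 1, L) → [q1]11111000
Step 15: δ(q1, 1) = (q1, 1, L) → [q1]□11111000
Step 16: δ(q1, □) = (qA, □, R) → □[qA]11111000

The machine reaches the accept state qA and halts.

Answer: Accept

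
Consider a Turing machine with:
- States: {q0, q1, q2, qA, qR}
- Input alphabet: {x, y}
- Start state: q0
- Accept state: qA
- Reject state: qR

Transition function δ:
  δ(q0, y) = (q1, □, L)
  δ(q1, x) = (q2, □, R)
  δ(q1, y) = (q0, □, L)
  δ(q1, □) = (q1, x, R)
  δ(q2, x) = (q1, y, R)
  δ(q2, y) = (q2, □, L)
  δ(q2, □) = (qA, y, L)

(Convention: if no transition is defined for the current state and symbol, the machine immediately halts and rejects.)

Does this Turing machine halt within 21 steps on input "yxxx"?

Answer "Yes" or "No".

Execution trace:
Initial: [q0]yxxx
Step 1: δ(q0, y) = (q1, □, L) → [q1]□□xxx
Step 2: δ(q1, □) = (q1, x, R) → x[q1]□xxx
Step 3: δ(q1, □) = (q1, x, R) → xx[q1]xxx
Step 4: δ(q1, x) = (q2, □, R) → xx□[q2]xx
Step 5: δ(q2, x) = (q1, y, R) → xx□y[q1]x
Step 6: δ(q1, x) = (q2, □, R) → xx□y□[q2]□
Step 7: δ(q2, □) = (qA, y, L) → xx□y[qA]□y

The machine reaches the accept state qA and halts.
The machine halted after 7 steps (within the 21-step bound).

Answer: Yes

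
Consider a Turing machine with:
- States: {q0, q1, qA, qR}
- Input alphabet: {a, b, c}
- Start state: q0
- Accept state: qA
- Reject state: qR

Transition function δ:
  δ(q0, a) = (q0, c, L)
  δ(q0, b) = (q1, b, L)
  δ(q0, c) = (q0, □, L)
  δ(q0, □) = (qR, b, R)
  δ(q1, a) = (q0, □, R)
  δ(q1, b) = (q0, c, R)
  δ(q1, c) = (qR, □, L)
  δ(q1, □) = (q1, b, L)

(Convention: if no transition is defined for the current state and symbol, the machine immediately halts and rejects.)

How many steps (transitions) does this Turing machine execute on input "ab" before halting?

Execution trace:
Initial: [q0]ab
Step 1: δ(q0, a) = (q0, c, L) → [q0]□cb
Step 2: δ(q0, □) = (qR, b, R) → b[qR]cb

The machine reaches the reject state qR and halts.

The machine executed 2 steps before halting.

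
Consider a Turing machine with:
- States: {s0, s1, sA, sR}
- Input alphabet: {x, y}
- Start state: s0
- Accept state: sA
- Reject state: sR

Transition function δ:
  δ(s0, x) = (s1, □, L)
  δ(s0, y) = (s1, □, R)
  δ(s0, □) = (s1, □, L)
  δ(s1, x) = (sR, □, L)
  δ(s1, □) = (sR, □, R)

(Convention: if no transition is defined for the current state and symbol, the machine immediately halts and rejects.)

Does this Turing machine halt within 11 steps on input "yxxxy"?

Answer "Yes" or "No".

Execution trace:
Initial: [s0]yxxxy
Step 1: δ(s0, y) = (s1, □, R) → □[s1]xxxy
Step 2: δ(s1, x) = (sR, □, L) → [sR]□□xxy

The machine reaches the reject state sR and halts.
The machine halted after 2 steps (within the 11-step bound).

Answer: Yes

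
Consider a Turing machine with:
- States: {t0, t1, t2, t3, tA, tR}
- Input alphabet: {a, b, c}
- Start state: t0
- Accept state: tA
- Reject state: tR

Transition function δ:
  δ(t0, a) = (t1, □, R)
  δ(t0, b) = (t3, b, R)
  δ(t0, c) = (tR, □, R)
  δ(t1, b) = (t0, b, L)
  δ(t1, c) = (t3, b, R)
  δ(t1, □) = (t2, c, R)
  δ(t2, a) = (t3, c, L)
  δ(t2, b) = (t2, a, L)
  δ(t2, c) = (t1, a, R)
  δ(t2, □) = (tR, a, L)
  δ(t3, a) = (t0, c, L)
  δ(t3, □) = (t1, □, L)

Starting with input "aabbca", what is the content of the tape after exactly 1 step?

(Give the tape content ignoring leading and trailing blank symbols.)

Execution trace:
Initial: [t0]aabbca
Step 1: δ(t0, a) = (t1, □, R) → □[t1]abbca

No transition is defined for δ(t1, a). By convention the machine halts and rejects.

After 1 step, the tape (ignoring leading/trailing blanks) is: abbca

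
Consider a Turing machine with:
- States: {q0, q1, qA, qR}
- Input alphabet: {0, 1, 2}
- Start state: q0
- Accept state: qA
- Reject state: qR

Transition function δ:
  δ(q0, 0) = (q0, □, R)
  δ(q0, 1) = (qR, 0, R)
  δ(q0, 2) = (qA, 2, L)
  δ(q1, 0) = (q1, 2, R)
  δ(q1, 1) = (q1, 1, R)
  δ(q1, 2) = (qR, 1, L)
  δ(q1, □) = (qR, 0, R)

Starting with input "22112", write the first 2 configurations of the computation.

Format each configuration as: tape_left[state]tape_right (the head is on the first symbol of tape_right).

Transitions applied:
Step 1: δ(q0, 2) = (qA, 2, L)

The first 2 configurations are:
[q0]22112 ⊢ [qA]□22112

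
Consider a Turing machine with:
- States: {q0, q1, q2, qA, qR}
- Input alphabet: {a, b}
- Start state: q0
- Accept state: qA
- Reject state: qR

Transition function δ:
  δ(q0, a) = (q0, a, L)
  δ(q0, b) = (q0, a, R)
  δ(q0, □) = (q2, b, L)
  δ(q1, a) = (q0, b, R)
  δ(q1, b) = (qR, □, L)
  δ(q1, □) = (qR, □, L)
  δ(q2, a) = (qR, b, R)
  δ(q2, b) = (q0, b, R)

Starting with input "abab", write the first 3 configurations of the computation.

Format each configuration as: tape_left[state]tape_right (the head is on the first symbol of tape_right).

Transitions applied:
Step 1: δ(q0, a) = (q0, a, L)
Step 2: δ(q0, □) = (q2, b, L)

The first 3 configurations are:
[q0]abab ⊢ [q0]□abab ⊢ [q2]□babab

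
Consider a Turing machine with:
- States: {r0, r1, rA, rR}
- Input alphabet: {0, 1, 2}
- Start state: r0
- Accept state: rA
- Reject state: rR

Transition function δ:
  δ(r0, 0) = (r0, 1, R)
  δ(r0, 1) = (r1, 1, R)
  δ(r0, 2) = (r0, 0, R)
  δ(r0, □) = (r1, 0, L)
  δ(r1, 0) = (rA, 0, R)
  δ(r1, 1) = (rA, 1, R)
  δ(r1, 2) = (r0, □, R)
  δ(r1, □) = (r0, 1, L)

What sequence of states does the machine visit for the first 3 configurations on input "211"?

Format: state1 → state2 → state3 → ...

Execution trace:
Initial: [r0]211
Step 1: δ(r0, 2) = (r0, 0, R) → 0[r0]11
Step 2: δ(r0, 1) = (r1, 1, R) → 01[r1]1

State sequence: r0 → r0 → r1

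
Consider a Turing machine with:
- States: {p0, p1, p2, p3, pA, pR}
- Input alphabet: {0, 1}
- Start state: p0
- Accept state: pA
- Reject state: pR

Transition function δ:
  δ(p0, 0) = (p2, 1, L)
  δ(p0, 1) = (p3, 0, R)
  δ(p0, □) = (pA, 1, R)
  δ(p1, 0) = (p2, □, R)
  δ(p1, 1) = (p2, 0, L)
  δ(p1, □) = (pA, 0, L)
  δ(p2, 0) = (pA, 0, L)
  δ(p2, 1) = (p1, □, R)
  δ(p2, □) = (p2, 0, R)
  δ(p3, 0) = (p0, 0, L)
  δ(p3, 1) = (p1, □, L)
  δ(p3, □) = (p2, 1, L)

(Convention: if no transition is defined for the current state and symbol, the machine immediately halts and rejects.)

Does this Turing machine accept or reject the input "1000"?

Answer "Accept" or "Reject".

Execution trace:
Initial: [p0]1000
Step 1: δ(p0, 1) = (p3, 0, R) → 0[p3]000
Step 2: δ(p3, 0) = (p0, 0, L) → [p0]0000
Step 3: δ(p0, 0) = (p2, 1, L) → [p2]□1000
Step 4: δ(p2, □) = (p2, 0, R) → 0[p2]1000
Step 5: δ(p2, 1) = (p1, □, R) → 0□[p1]000
Step 6: δ(p1, 0) = (p2, □, R) → 0□□[p2]00
Step 7: δ(p2, 0) = (pA, 0, L) → 0□[pA]□00

The machine reaches the accept state pA and halts.

Answer: Accept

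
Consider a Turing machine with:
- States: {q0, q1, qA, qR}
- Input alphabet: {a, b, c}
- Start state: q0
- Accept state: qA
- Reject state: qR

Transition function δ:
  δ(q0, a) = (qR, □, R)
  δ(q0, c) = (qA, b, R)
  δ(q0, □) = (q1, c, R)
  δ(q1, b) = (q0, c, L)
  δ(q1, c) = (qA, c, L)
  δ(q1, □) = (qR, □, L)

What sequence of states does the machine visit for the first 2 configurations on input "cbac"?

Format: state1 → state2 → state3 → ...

Execution trace:
Initial: [q0]cbac
Step 1: δ(q0, c) = (qA, b, R) → b[qA]bac

The machine reaches the accept state qA and halts.

State sequence: q0 → qA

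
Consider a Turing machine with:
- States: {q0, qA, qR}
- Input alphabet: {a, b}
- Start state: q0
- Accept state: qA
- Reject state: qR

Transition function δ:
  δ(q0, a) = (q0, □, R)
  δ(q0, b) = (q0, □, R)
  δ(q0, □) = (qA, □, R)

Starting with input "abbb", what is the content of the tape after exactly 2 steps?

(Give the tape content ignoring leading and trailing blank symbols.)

Execution trace:
Initial: [q0]abbb
Step 1: δ(q0, a) = (q0, □, R) → □[q0]bbb
Step 2: δ(q0, b) = (q0, □, R) → □□[q0]bb

After 2 steps, the tape (ignoring leading/trailing blanks) is: bb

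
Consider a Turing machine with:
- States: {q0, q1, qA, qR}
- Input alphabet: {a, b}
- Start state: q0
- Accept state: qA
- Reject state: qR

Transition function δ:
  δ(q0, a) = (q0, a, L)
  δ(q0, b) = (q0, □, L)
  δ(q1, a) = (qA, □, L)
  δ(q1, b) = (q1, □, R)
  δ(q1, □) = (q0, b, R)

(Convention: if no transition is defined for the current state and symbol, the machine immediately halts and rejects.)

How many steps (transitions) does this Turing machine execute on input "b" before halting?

Execution trace:
Initial: [q0]b
Step 1: δ(q0, b) = (q0, □, L) → [q0]□□

No transition is defined for δ(q0, □). By convention the machine halts and rejects.

The machine executed 1 step before halting.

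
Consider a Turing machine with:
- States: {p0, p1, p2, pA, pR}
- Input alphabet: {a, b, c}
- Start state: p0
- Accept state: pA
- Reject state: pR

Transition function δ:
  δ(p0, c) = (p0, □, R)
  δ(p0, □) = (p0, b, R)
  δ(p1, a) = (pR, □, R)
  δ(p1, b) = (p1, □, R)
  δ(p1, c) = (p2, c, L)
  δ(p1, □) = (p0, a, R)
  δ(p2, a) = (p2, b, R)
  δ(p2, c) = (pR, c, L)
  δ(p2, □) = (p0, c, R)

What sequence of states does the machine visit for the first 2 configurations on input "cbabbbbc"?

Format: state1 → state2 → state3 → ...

Execution trace:
Initial: [p0]cbabbbbc
Step 1: δ(p0, c) = (p0, □, R) → □[p0]babbbbc

No transition is defined for δ(p0, b). By convention the machine halts and rejects.

State sequence: p0 → p0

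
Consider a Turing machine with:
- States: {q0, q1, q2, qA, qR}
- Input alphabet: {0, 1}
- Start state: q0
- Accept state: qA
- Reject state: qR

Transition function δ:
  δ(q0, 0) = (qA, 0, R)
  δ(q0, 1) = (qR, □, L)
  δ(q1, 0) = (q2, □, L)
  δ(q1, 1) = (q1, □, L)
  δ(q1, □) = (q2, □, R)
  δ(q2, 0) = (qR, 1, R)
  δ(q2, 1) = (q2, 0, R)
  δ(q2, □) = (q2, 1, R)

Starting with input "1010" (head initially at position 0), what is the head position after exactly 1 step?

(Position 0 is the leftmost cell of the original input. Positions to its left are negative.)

Execution trace (head position shown):
Step 0: [q0]1010  (head at position 0)
Step 1: move left → [qR]□□010  (head at position -1)

After 1 step, the head is at position -1.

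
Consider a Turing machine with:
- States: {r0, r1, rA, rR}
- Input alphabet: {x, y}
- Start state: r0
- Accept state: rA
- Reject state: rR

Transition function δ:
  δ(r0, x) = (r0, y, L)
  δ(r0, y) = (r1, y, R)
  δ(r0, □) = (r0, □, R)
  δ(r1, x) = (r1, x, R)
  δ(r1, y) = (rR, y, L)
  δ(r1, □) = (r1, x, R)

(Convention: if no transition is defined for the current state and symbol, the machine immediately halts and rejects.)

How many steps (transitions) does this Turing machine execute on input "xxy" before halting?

Execution trace:
Initial: [r0]xxy
Step 1: δ(r0, x) = (r0, y, L) → [r0]□yxy
Step 2: δ(r0, □) = (r0, □, R) → □[r0]yxy
Step 3: δ(r0, y) = (r1, y, R) → □y[r1]xy
Step 4: δ(r1, x) = (r1, x, R) → □yx[r1]y
Step 5: δ(r1, y) = (rR, y, L) → □y[rR]xy

The machine reaches the reject state rR and halts.

The machine executed 5 steps before halting.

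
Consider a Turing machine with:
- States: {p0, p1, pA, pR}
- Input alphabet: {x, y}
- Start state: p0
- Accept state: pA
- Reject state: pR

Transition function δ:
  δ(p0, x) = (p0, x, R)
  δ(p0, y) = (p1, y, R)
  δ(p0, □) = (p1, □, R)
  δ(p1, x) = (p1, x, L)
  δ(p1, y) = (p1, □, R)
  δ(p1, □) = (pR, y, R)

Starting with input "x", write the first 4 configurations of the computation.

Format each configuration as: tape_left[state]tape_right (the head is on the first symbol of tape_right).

Transitions applied:
Step 1: δ(p0, x) = (p0, x, R)
Step 2: δ(p0, □) = (p1, □, R)
Step 3: δ(p1, □) = (pR, y, R)

The first 4 configurations are:
[p0]x ⊢ x[p0]□ ⊢ x□[p1]□ ⊢ x□y[pR]□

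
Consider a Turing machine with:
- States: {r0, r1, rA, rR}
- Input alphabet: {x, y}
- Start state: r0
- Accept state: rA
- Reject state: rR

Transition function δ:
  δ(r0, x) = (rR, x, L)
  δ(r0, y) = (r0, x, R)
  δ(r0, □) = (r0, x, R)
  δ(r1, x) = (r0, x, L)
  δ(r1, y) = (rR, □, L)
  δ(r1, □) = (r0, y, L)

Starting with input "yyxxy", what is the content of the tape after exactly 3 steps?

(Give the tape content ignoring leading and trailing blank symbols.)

Execution trace:
Initial: [r0]yyxxy
Step 1: δ(r0, y) = (r0, x, R) → x[r0]yxxy
Step 2: δ(r0, y) = (r0, x, R) → xx[r0]xxy
Step 3: δ(r0, x) = (rR, x, L) → x[rR]xxxy

The machine reaches the reject state rR and halts.

After 3 steps, the tape (ignoring leading/trailing blanks) is: xxxxy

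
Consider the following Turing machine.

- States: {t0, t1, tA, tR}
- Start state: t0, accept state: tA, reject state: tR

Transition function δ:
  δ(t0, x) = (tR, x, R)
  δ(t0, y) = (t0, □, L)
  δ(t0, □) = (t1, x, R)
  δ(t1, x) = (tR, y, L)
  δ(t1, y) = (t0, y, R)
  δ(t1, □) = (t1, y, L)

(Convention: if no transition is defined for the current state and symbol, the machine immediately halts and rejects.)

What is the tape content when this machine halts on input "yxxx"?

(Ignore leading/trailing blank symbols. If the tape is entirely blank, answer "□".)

Execution trace:
Initial: [t0]yxxx
Step 1: δ(t0, y) = (t0, □, L) → [t0]□□xxx
Step 2: δ(t0, □) = (t1, x, R) → x[t1]□xxx
Step 3: δ(t1, □) = (t1, y, L) → [t1]xyxxx
Step 4: δ(t1, x) = (tR, y, L) → [tR]□yyxxx

The machine reaches the reject state tR and halts.

Final tape (ignoring leading/trailing blanks): yyxxx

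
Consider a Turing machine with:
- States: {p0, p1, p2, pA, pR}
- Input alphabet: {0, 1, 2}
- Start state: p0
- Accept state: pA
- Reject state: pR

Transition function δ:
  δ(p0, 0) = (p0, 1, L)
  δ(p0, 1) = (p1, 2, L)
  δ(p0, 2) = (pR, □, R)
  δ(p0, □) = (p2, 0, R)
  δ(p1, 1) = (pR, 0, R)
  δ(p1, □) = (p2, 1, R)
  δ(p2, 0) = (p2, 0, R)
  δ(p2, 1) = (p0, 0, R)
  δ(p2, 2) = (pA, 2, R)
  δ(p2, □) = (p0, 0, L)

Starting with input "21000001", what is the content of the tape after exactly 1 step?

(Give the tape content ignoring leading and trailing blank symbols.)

Execution trace:
Initial: [p0]21000001
Step 1: δ(p0, 2) = (pR, □, R) → □[pR]1000001

The machine reaches the reject state pR and halts.

After 1 step, the tape (ignoring leading/trailing blanks) is: 1000001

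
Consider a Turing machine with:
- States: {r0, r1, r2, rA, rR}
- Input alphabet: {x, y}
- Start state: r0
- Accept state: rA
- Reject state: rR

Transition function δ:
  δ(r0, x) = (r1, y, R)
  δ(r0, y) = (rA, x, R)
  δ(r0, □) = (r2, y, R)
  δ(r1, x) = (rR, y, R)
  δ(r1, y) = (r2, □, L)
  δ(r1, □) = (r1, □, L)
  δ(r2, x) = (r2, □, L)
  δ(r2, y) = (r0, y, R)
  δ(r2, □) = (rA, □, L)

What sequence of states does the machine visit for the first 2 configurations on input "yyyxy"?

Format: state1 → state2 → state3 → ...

Execution trace:
Initial: [r0]yyyxy
Step 1: δ(r0, y) = (rA, x, R) → x[rA]yyxy

The machine reaches the accept state rA and halts.

State sequence: r0 → rA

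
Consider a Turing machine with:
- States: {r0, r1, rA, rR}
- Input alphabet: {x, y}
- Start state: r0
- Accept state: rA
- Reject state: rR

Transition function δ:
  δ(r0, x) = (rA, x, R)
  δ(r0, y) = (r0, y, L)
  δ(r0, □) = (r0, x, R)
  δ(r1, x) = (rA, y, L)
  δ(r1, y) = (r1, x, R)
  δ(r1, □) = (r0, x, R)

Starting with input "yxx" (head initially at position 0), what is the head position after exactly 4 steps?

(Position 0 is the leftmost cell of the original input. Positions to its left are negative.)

Execution trace (head position shown):
Step 0: [r0]yxx  (head at position 0)
Step 1: move left → [r0]□yxx  (head at position -1)
Step 2: move right → x[r0]yxx  (head at position 0)
Step 3: move left → [r0]xyxx  (head at position -1)
Step 4: move right → x[rA]yxx  (head at position 0)

After 4 steps, the head is at position 0.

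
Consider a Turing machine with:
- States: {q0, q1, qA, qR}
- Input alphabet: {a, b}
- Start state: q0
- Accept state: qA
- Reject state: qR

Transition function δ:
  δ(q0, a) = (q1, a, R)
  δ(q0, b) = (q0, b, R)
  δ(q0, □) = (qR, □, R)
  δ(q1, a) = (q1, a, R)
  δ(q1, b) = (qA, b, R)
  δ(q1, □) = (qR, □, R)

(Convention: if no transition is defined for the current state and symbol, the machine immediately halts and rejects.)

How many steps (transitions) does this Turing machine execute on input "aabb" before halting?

Execution trace:
Initial: [q0]aabb
Step 1: δ(q0, a) = (q1, a, R) → a[q1]abb
Step 2: δ(q1, a) = (q1, a, R) → aa[q1]bb
Step 3: δ(q1, b) = (qA, b, R) → aab[qA]b

The machine reaches the accept state qA and halts.

The machine executed 3 steps before halting.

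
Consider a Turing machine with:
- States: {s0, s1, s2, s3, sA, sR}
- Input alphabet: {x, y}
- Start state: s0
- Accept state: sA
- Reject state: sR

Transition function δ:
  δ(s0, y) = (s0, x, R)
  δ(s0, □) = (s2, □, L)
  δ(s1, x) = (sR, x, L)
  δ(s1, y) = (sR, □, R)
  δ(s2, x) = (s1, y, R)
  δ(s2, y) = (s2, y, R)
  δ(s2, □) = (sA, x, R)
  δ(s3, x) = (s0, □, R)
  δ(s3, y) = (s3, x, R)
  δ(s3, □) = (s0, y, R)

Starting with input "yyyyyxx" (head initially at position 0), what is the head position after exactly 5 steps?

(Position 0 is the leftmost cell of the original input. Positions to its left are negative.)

Execution trace (head position shown):
Step 0: [s0]yyyyyxx  (head at position 0)
Step 1: move right → x[s0]yyyyxx  (head at position 1)
Step 2: move right → xx[s0]yyyxx  (head at position 2)
Step 3: move right → xxx[s0]yyxx  (head at position 3)
Step 4: move right → xxxx[s0]yxx  (head at position 4)
Step 5: move right → xxxxx[s0]xx  (head at position 5)

After 5 steps, the head is at position 5.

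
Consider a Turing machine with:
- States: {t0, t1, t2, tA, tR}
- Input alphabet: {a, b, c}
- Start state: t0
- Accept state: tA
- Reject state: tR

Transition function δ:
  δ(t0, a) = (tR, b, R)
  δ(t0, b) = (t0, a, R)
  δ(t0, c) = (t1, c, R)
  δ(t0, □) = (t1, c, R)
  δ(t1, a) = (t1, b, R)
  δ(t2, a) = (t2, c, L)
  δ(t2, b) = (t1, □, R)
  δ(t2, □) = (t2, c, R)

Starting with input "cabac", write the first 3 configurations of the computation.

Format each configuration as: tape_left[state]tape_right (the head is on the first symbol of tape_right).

Transitions applied:
Step 1: δ(t0, c) = (t1, c, R)
Step 2: δ(t1, a) = (t1, b, R)

The first 3 configurations are:
[t0]cabac ⊢ c[t1]abac ⊢ cb[t1]bac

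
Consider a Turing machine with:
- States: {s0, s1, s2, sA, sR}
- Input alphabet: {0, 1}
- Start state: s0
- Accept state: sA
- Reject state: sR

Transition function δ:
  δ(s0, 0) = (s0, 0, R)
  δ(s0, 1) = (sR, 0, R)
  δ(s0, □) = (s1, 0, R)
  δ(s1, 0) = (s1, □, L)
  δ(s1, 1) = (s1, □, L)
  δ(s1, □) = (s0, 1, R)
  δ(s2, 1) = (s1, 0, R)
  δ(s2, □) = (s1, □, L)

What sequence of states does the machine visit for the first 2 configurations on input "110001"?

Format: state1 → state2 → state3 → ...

Execution trace:
Initial: [s0]110001
Step 1: δ(s0, 1) = (sR, 0, R) → 0[sR]10001

The machine reaches the reject state sR and halts.

State sequence: s0 → sR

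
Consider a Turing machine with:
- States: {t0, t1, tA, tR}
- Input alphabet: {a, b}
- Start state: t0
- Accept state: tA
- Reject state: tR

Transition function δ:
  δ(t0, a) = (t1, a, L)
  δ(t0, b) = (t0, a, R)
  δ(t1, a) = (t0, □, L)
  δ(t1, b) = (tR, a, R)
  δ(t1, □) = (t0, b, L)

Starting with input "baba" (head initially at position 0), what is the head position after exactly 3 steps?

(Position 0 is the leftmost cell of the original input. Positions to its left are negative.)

Execution trace (head position shown):
Step 0: [t0]baba  (head at position 0)
Step 1: move right → a[t0]aba  (head at position 1)
Step 2: move left → [t1]aaba  (head at position 0)
Step 3: move left → [t0]□□aba  (head at position -1)

After 3 steps, the head is at position -1.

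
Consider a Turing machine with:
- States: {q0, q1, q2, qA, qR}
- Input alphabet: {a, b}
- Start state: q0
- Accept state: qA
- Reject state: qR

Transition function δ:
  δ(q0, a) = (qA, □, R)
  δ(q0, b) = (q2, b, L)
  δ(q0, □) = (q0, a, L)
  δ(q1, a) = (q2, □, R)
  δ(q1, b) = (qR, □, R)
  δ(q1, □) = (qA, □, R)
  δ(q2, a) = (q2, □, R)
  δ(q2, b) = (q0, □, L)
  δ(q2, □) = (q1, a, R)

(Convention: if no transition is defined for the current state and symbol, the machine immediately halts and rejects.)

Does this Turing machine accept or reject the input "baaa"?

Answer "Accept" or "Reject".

Execution trace:
Initial: [q0]baaa
Step 1: δ(q0, b) = (q2, b, L) → [q2]□baaa
Step 2: δ(q2, □) = (q1, a, R) → a[q1]baaa
Step 3: δ(q1, b) = (qR, □, R) → a□[qR]aaa

The machine reaches the reject state qR and halts.

Answer: Reject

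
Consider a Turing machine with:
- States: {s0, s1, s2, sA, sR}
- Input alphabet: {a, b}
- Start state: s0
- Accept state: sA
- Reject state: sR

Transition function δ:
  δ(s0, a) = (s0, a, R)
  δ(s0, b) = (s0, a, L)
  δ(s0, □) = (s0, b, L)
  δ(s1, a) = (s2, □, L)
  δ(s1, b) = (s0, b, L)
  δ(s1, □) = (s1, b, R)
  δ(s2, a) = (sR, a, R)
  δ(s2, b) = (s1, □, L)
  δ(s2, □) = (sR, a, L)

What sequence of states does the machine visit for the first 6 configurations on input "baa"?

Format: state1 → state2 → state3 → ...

Execution trace:
Initial: [s0]baa
Step 1: δ(s0, b) = (s0, a, L) → [s0]□aaa
Step 2: δ(s0, □) = (s0, b, L) → [s0]□baaa
Step 3: δ(s0, □) = (s0, b, L) → [s0]□bbaaa
Step 4: δ(s0, □) = (s0, b, L) → [s0]□bbbaaa
Step 5: δ(s0, □) = (s0, b, L) → [s0]□bbbbaaa

State sequence: s0 → s0 → s0 → s0 → s0 → s0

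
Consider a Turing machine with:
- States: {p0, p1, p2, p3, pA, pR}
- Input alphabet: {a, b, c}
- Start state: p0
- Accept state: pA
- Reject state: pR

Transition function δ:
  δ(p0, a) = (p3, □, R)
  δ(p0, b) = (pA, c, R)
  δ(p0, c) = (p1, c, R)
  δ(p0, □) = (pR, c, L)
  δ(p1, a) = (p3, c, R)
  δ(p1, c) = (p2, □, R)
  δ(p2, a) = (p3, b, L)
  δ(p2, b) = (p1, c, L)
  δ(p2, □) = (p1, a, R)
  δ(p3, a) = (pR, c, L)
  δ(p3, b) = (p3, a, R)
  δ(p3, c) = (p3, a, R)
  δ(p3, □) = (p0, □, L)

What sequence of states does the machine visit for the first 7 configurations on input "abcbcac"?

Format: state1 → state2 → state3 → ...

Execution trace:
Initial: [p0]abcbcac
Step 1: δ(p0, a) = (p3, □, R) → □[p3]bcbcac
Step 2: δ(p3, b) = (p3, a, R) → □a[p3]cbcac
Step 3: δ(p3, c) = (p3, a, R) → □aa[p3]bcac
Step 4: δ(p3, b) = (p3, a, R) → □aaa[p3]cac
Step 5: δ(p3, c) = (p3, a, R) → □aaaa[p3]ac
Step 6: δ(p3, a) = (pR, c, L) → □aaa[pR]acc

The machine reaches the reject state pR and halts.

State sequence: p0 → p3 → p3 → p3 → p3 → p3 → pR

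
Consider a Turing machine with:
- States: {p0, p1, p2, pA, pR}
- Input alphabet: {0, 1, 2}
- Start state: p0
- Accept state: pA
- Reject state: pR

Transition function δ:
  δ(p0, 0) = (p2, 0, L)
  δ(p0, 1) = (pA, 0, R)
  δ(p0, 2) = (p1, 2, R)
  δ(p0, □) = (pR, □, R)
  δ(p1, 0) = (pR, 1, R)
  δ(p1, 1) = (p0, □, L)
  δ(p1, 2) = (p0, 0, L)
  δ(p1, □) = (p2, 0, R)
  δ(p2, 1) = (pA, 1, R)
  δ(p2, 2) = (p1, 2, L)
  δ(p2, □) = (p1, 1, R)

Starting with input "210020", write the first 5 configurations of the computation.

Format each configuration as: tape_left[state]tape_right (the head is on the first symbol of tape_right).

Transitions applied:
Step 1: δ(p0, 2) = (p1, 2, R)
Step 2: δ(p1, 1) = (p0, □, L)
Step 3: δ(p0, 2) = (p1, 2, R)
Step 4: δ(p1, □) = (p2, 0, R)

The first 5 configurations are:
[p0]210020 ⊢ 2[p1]10020 ⊢ [p0]2□0020 ⊢ 2[p1]□0020 ⊢ 20[p2]0020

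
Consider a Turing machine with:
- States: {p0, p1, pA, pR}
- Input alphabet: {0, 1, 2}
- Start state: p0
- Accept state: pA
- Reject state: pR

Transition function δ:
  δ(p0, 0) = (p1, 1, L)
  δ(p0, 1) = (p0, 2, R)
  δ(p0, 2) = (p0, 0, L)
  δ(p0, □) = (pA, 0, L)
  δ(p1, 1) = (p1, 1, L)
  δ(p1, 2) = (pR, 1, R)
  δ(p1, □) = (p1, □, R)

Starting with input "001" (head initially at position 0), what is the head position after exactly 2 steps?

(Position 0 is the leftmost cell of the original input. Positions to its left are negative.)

Execution trace (head position shown):
Step 0: [p0]001  (head at position 0)
Step 1: move left → [p1]□101  (head at position -1)
Step 2: move right → □[p1]101  (head at position 0)

After 2 steps, the head is at position 0.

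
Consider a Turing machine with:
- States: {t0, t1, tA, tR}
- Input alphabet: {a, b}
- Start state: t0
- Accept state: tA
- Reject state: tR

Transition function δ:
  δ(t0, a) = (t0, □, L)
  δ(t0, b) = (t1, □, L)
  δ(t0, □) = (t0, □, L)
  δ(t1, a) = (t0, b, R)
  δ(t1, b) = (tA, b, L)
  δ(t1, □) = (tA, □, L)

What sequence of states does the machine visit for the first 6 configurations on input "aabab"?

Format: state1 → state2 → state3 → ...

Execution trace:
Initial: [t0]aabab
Step 1: δ(t0, a) = (t0, □, L) → [t0]□□abab
Step 2: δ(t0, □) = (t0, □, L) → [t0]□□□abab
Step 3: δ(t0, □) = (t0, □, L) → [t0]□□□□abab
Step 4: δ(t0, □) = (t0, □, L) → [t0]□□□□□abab
Step 5: δ(t0, □) = (t0, □, L) → [t0]□□□□□□abab

State sequence: t0 → t0 → t0 → t0 → t0 → t0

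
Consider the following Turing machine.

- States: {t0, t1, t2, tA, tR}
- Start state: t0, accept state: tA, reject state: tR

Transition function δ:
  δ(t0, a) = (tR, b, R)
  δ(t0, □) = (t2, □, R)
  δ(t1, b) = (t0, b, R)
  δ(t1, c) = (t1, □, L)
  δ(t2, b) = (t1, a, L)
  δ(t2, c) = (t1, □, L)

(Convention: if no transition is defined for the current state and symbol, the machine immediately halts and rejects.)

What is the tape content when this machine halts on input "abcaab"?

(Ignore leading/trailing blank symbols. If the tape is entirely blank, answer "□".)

Execution trace:
Initial: [t0]abcaab
Step 1: δ(t0, a) = (tR, b, R) → b[tR]bcaab

The machine reaches the reject state tR and halts.

Final tape (ignoring leading/trailing blanks): bbcaab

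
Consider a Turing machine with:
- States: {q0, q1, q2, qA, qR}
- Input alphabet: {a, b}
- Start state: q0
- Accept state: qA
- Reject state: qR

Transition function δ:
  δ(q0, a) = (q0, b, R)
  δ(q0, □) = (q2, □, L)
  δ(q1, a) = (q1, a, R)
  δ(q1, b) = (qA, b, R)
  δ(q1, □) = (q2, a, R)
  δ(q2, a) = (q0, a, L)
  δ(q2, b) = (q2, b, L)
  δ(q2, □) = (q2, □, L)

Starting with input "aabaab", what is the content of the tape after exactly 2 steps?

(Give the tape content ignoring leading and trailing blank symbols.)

Execution trace:
Initial: [q0]aabaab
Step 1: δ(q0, a) = (q0, b, R) → b[q0]abaab
Step 2: δ(q0, a) = (q0, b, R) → bb[q0]baab

No transition is defined for δ(q0, b). By convention the machine halts and rejects.

After 2 steps, the tape (ignoring leading/trailing blanks) is: bbbaab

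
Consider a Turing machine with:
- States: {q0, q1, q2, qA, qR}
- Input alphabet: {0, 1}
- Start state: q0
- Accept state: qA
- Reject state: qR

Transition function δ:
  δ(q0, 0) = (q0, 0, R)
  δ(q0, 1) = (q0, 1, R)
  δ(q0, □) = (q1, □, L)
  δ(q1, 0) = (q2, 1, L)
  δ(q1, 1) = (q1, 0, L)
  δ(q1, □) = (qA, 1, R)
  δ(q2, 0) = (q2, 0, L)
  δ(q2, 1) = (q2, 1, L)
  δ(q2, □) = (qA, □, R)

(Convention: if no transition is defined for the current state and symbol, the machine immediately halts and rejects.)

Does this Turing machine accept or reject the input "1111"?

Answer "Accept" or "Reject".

Execution trace:
Initial: [q0]1111
Step 1: δ(q0, 1) = (q0, 1, R) → 1[q0]111
Step 2: δ(q0, 1) = (q0, 1, R) → 11[q0]11
Step 3: δ(q0, 1) = (q0, 1, R) → 111[q0]1
Step 4: δ(q0, 1) = (q0, 1, R) → 1111[q0]□
Step 5: δ(q0, □) = (q1, □, L) → 111[q1]1□
Step 6: δ(q1, 1) = (q1, 0, L) → 11[q1]10□
Step 7: δ(q1, 1) = (q1, 0, L) → 1[q1]100□
Step 8: δ(q1, 1) = (q1, 0, L) → [q1]1000□
Step 9: δ(q1, 1) = (q1, 0, L) → [q1]□0000□
Step 10: δ(q1, □) = (qA, 1, R) → 1[qA]0000□

The machine reaches the accept state qA and halts.

Answer: Accept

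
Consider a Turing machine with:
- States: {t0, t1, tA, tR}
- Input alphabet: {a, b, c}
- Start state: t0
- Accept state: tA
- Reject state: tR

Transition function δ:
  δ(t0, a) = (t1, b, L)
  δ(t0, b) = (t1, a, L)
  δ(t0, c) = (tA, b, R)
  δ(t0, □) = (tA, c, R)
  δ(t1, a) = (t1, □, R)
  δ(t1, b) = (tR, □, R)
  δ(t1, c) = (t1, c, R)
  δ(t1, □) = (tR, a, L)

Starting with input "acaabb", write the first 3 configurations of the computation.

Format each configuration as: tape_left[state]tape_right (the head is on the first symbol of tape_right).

Transitions applied:
Step 1: δ(t0, a) = (t1, b, L)
Step 2: δ(t1, □) = (tR, a, L)

The first 3 configurations are:
[t0]acaabb ⊢ [t1]□bcaabb ⊢ [tR]□abcaabb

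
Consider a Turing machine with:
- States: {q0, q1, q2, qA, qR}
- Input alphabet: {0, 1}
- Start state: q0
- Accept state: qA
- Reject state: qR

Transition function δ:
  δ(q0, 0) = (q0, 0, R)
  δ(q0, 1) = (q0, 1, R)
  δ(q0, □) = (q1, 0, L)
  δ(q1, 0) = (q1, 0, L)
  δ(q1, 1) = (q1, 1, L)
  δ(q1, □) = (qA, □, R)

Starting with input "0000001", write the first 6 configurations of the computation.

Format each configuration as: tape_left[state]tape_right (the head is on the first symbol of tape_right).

Transitions applied:
Step 1: δ(q0, 0) = (q0, 0, R)
Step 2: δ(q0, 0) = (q0, 0, R)
Step 3: δ(q0, 0) = (q0, 0, R)
Step 4: δ(q0, 0) = (q0, 0, R)
Step 5: δ(q0, 0) = (q0, 0, R)

The first 6 configurations are:
[q0]0000001 ⊢ 0[q0]000001 ⊢ 00[q0]00001 ⊢ 000[q0]0001 ⊢ 0000[q0]001 ⊢ 00000[q0]01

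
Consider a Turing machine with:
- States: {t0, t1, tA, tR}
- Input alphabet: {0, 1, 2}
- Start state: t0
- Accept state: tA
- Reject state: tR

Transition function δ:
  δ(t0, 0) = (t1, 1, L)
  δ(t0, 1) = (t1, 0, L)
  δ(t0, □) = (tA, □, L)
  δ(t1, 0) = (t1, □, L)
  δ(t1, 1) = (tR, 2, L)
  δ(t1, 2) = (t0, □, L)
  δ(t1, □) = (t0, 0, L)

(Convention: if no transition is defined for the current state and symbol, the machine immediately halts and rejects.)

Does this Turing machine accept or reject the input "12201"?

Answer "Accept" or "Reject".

Execution trace:
Initial: [t0]12201
Step 1: δ(t0, 1) = (t1, 0, L) → [t1]□02201
Step 2: δ(t1, □) = (t0, 0, L) → [t0]□002201
Step 3: δ(t0, □) = (tA, □, L) → [tA]□□002201

The machine reaches the accept state tA and halts.

Answer: Accept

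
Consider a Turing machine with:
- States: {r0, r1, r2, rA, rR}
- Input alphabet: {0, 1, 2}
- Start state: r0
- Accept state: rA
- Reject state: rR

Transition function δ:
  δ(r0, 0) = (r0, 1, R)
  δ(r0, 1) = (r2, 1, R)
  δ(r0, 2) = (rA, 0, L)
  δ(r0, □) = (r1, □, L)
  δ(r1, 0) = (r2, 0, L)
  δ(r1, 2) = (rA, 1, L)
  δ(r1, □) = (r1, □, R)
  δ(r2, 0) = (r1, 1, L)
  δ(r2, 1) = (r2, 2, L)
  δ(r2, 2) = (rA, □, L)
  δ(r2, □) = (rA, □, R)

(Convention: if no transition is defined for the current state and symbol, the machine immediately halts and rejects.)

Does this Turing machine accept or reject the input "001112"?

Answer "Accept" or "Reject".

Execution trace:
Initial: [r0]001112
Step 1: δ(r0, 0) = (r0, 1, R) → 1[r0]01112
Step 2: δ(r0, 0) = (r0, 1, R) → 11[r0]1112
Step 3: δ(r0, 1) = (r2, 1, R) → 111[r2]112
Step 4: δ(r2, 1) = (r2, 2, L) → 11[r2]1212
Step 5: δ(r2, 1) = (r2, 2, L) → 1[r2]12212
Step 6: δ(r2, 1) = (r2, 2, L) → [r2]122212
Step 7: δ(r2, 1) = (r2, 2, L) → [r2]□222212
Step 8: δ(r2, □) = (rA, □, R) → □[rA]222212

The machine reaches the accept state rA and halts.

Answer: Accept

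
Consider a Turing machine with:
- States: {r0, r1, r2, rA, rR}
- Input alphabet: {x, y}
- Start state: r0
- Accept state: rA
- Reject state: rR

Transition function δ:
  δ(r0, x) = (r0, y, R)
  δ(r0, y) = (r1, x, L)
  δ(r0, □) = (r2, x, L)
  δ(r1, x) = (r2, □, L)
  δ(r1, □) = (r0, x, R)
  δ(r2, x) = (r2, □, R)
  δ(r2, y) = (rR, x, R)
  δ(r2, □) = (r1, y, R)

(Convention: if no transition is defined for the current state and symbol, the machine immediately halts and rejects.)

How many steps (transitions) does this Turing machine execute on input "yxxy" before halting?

Execution trace:
Initial: [r0]yxxy
Step 1: δ(r0, y) = (r1, x, L) → [r1]□xxxy
Step 2: δ(r1, □) = (r0, x, R) → x[r0]xxxy
Step 3: δ(r0, x) = (r0, y, R) → xy[r0]xxy
Step 4: δ(r0, x) = (r0, y, R) → xyy[r0]xy
Step 5: δ(r0, x) = (r0, y, R) → xyyy[r0]y
Step 6: δ(r0, y) = (r1, x, L) → xyy[r1]yx

No transition is defined for δ(r1, y). By convention the machine halts and rejects.

The machine executed 6 steps before halting.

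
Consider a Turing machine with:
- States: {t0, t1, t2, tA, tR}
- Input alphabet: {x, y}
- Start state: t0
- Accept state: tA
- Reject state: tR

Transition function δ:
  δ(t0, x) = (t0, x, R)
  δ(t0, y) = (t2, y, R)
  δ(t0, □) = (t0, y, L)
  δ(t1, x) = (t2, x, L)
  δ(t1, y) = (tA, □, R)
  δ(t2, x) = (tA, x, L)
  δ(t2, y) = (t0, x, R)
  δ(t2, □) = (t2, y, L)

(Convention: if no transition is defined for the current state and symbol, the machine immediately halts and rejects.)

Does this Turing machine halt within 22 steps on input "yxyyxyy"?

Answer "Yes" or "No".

Execution trace:
Initial: [t0]yxyyxyy
Step 1: δ(t0, y) = (t2, y, R) → y[t2]xyyxyy
Step 2: δ(t2, x) = (tA, x, L) → [tA]yxyyxyy

The machine reaches the accept state tA and halts.
The machine halted after 2 steps (within the 22-step bound).

Answer: Yes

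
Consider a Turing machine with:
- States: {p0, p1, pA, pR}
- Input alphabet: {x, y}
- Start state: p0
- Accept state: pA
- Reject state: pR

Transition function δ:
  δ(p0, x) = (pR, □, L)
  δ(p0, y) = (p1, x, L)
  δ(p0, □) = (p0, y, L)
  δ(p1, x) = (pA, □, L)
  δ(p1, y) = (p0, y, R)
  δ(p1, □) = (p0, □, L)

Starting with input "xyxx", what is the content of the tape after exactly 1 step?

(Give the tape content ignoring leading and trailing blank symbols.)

Execution trace:
Initial: [p0]xyxx
Step 1: δ(p0, x) = (pR, □, L) → [pR]□□yxx

The machine reaches the reject state pR and halts.

After 1 step, the tape (ignoring leading/trailing blanks) is: yxx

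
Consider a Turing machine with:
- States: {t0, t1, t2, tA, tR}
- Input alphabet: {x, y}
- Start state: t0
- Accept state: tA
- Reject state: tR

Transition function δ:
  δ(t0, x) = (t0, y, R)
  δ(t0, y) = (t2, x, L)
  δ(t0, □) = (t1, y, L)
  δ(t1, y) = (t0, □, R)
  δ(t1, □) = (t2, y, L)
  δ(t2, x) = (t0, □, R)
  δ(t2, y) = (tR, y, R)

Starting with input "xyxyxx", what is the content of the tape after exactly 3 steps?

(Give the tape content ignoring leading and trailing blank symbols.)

Execution trace:
Initial: [t0]xyxyxx
Step 1: δ(t0, x) = (t0, y, R) → y[t0]yxyxx
Step 2: δ(t0, y) = (t2, x, L) → [t2]yxxyxx
Step 3: δ(t2, y) = (tR, y, R) → y[tR]xxyxx

The machine reaches the reject state tR and halts.

After 3 steps, the tape (ignoring leading/trailing blanks) is: yxxyxx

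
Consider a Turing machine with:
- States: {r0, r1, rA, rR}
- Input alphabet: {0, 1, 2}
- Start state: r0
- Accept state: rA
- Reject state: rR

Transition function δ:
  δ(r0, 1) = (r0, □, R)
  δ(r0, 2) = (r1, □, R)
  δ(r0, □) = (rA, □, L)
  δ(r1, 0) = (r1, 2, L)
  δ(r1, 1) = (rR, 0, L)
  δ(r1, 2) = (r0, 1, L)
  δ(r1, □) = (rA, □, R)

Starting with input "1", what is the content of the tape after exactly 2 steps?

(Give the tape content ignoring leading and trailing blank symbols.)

Execution trace:
Initial: [r0]1
Step 1: δ(r0, 1) = (r0, □, R) → □[r0]□
Step 2: δ(r0, □) = (rA, □, L) → [rA]□□

The machine reaches the accept state rA and halts.

After 2 steps, the tape (ignoring leading/trailing blanks) is: □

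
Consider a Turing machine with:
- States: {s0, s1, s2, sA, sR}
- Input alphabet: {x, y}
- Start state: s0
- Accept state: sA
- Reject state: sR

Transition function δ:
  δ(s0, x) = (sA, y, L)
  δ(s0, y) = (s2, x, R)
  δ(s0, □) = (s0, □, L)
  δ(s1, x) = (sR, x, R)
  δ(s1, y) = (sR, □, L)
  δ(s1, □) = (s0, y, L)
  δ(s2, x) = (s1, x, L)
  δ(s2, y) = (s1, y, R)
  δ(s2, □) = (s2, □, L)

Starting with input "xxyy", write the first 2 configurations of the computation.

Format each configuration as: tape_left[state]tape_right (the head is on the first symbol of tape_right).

Transitions applied:
Step 1: δ(s0, x) = (sA, y, L)

The first 2 configurations are:
[s0]xxyy ⊢ [sA]□yxyy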